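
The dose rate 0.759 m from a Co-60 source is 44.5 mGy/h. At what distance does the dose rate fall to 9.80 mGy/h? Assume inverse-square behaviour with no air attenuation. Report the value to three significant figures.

1.62 m

Since intensity falls as 1/r², d₂ = d₁·√(I₁/I₂).
I₁/I₂ = 44.5/9.80 = 4.541, so d₂ = 0.759 × √4.541 = 1.617 m.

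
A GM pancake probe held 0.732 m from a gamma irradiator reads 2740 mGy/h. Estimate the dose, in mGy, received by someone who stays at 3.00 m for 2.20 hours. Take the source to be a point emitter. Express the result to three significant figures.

359 mGy

Since intensity falls as 1/r², rate at 3.00 m:
(0.732/3.00)² = 0.05954, so 2740 × 0.05954 = 163.1 mGy/h.
Dose = rate × time = 163.1 mGy/h × 2.200 h = 358.8 mGy.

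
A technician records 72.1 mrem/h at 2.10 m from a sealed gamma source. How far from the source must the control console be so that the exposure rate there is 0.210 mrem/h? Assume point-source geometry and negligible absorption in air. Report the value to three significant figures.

38.9 m

Intensity scales as (d₁/d₂)², so d₂ = d₁·√(I₁/I₂).
I₁/I₂ = 72.1/0.210 = 343.3, so d₂ = 2.10 × √343.3 = 38.91 m.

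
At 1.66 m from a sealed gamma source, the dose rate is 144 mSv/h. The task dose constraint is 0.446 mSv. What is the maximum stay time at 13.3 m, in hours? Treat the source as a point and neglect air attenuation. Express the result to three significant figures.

0.199 h

Intensity scales as (d₁/d₂)², so rate at 13.3 m:
144 × (1.66/13.3)² = 144 × 0.01558 = 2.244 mSv/h.
Stay time = 0.446 mSv ÷ 2.244 mSv/h = 0.1988 h.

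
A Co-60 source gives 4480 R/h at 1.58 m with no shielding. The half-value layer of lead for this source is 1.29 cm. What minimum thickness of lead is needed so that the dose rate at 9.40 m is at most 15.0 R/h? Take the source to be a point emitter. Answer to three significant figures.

At 9.40 m, distance alone gives (1.58/9.40)² = 0.02825, so 4480 × 0.02825 = 126.6 R/h.
Further attenuation needed: 126.6/15.0 = 8.440.
n = log₂(8.440) = 3.077 half-value layers.
Thickness = 3.077 × 1.29 cm = 3.969 cm.

3.97 cm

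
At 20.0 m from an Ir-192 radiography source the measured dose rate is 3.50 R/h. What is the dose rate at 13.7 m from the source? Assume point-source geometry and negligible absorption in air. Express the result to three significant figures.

7.46 R/h

By the inverse-square law, scaling from 20.0 m to 13.7 m:
3.50 × (20.0/13.7)² = 3.50 × 2.131 = 7.458 R/h.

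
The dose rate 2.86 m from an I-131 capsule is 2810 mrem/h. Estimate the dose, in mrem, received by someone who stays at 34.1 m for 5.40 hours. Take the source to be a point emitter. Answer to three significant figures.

Intensity scales as (d₁/d₂)², so rate at 34.1 m:
2810 × (2.86/34.1)² = 2810 × 0.007034 = 19.77 mrem/h.
Dose = rate × time = 19.77 mrem/h × 5.400 h = 106.8 mrem.

107 mrem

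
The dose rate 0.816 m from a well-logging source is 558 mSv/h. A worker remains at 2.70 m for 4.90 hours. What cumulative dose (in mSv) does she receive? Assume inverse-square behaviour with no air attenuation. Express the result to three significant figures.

250 mSv

Applying the 1/r² law, rate at 2.70 m:
(0.816/2.70)² = 0.09134, so 558 × 0.09134 = 50.97 mSv/h.
Dose = rate × time = 50.97 mSv/h × 4.900 h = 249.8 mSv.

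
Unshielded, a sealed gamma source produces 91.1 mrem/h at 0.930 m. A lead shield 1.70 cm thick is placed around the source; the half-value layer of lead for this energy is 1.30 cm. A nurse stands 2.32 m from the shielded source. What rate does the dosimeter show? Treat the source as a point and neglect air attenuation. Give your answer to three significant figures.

Distance alone: 91.1 × (0.930/2.32)² = 91.1 × 0.1607 = 14.64 mrem/h.
Shield: 1.70/1.30 = 1.308 half-value layers → attenuation 2^(−1.308) = 0.4039.
Combined: 14.64 × 0.4039 = 5.913 mrem/h.

5.91 mrem/h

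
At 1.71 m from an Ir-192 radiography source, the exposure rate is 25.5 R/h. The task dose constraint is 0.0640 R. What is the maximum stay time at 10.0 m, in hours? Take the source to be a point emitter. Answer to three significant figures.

Intensity scales as (d₁/d₂)², so rate at 10.0 m:
(1.71/10.0)² = 0.02924, so 25.5 × 0.02924 = 0.7456 R/h.
Stay time = 0.0640 R ÷ 0.7456 R/h = 0.08584 h.

0.0858 h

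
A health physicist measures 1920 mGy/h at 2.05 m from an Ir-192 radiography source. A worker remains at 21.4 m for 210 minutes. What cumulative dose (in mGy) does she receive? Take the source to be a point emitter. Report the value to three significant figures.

61.7 mGy

Intensity scales as (d₁/d₂)², so rate at 21.4 m:
1920 × (2.05/21.4)² = 1920 × 0.009177 = 17.62 mGy/h.
Dose = rate × time = 17.62 mGy/h × 3.500 h = 61.67 mGy.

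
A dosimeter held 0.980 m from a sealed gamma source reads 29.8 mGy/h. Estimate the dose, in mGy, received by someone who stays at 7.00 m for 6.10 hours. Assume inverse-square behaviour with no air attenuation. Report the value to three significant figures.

3.56 mGy

Since intensity falls as 1/r², rate at 7.00 m:
(0.980/7.00)² = 0.01960, so 29.8 × 0.01960 = 0.5841 mGy/h.
Dose = rate × time = 0.5841 mGy/h × 6.100 h = 3.563 mGy.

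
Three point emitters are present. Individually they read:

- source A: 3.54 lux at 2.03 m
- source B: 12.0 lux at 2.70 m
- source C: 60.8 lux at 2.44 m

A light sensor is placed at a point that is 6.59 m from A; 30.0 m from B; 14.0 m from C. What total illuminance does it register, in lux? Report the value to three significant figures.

Each source contributes Iᵢ·(dᵢ/rᵢ)²; contributions add.
A: 3.54 × (2.03/6.59)² = 0.3359 lux
B: 12.0 × (2.70/30.0)² = 0.09720 lux
C: 60.8 × (2.44/14.0)² = 1.847 lux
Total = 0.3359 + 0.09720 + 1.847 = 2.280 lux.

2.28 lux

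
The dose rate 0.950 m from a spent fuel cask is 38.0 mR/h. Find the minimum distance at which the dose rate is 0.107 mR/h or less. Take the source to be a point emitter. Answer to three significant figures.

17.9 m

Using I₁d₁² = I₂d₂², d₂ = d₁·√(I₁/I₂).
I₁/I₂ = 38.0/0.107 = 355.1, so d₂ = 0.950 × √355.1 = 17.90 m.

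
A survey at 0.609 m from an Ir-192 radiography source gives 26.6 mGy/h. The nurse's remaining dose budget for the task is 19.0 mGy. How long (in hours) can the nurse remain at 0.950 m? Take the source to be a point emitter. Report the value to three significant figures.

By the inverse-square law, rate at 0.950 m:
26.6 × (0.609/0.950)² = 26.6 × 0.4109 = 10.93 mGy/h.
Stay time = 19.0 mGy ÷ 10.93 mGy/h = 1.738 h.

1.74 h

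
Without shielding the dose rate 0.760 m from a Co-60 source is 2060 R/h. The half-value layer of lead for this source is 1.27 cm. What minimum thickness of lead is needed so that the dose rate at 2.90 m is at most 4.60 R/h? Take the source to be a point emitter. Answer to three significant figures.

6.28 cm

At 2.90 m, distance alone gives 2060 × (0.760/2.90)² = 2060 × 0.06868 = 141.5 R/h.
Further attenuation needed: 141.5/4.60 = 30.76.
n = log₂(30.76) = 4.943 half-value layers.
Thickness = 4.943 × 1.27 cm = 6.278 cm.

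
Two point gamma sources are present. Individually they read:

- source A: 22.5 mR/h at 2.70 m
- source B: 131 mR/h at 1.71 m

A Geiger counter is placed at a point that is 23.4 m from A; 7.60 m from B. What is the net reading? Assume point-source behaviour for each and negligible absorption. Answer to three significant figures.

Each source contributes Iᵢ·(dᵢ/rᵢ)²; contributions add.
A: 22.5 × (2.70/23.4)² = 0.2996 mR/h
B: 131 × (1.71/7.60)² = 6.632 mR/h
Total = 0.2996 + 6.632 = 6.932 mR/h.

6.93 mR/h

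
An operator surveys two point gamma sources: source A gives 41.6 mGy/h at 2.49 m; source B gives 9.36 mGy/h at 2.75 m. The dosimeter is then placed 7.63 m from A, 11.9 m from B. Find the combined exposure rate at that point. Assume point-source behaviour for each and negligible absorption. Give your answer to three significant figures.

4.93 mGy/h

By superposition, sum each source's inverse-square contribution:
A: 41.6 × (2.49/7.63)² = 4.430 mGy/h
B: 9.36 × (2.75/11.9)² = 0.4999 mGy/h
Total = 4.430 + 0.4999 = 4.930 mGy/h.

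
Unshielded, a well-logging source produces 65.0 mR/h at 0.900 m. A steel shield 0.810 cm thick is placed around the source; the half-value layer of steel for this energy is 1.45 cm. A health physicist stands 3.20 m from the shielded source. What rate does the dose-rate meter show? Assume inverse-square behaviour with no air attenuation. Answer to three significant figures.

3.49 mR/h

Distance alone: 65.0 × (0.900/3.20)² = 65.0 × 0.07910 = 5.142 mR/h.
Shield: 0.810/1.45 = 0.5586 half-value layers → attenuation 2^(−0.5586) = 0.6790.
Combined: 5.142 × 0.6790 = 3.491 mR/h.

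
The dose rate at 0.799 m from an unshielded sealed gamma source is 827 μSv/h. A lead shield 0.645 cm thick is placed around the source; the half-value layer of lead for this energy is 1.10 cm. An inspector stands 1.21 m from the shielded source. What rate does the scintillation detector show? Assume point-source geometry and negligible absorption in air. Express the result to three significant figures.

Distance alone: 827 × (0.799/1.21)² = 827 × 0.4360 = 360.6 μSv/h.
Shield: 0.645/1.10 = 0.5864 half-value layers → attenuation 2^(−0.5864) = 0.6660.
Combined: 360.6 × 0.6660 = 240.2 μSv/h.

240 μSv/h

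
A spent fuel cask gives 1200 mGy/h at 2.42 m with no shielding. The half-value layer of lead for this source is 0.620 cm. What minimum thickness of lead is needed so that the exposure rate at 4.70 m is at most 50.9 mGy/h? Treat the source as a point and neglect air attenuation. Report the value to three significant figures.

1.64 cm

At 4.70 m, distance alone gives (2.42/4.70)² = 0.2651, so 1200 × 0.2651 = 318.1 mGy/h.
Further attenuation needed: 318.1/50.9 = 6.250.
n = log₂(6.250) = 2.644 half-value layers.
Thickness = 2.644 × 0.620 cm = 1.639 cm.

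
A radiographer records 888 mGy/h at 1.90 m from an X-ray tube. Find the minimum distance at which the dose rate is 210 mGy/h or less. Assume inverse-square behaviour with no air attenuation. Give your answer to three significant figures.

3.91 m

By the inverse-square law, d₂ = d₁·√(I₁/I₂).
I₁/I₂ = 888/210 = 4.229, so d₂ = 1.90 × √4.229 = 3.907 m.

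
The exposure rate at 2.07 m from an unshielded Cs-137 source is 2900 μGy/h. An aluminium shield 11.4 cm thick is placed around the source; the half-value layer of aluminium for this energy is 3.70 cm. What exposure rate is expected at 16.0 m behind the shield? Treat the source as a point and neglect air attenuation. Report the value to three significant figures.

5.74 μGy/h

Distance alone: 2900 × (2.07/16.0)² = 2900 × 0.01674 = 48.55 μGy/h.
Shield: 11.4/3.70 = 3.081 half-value layers → attenuation 2^(−3.081) = 0.1182.
Combined: 48.55 × 0.1182 = 5.739 μGy/h.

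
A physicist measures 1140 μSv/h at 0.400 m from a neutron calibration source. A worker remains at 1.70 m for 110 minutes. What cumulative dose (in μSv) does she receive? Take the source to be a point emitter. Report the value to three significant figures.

116 μSv

By the inverse-square law, rate at 1.70 m:
(0.400/1.70)² = 0.05536, so 1140 × 0.05536 = 63.11 μSv/h.
Dose = rate × time = 63.11 μSv/h × 1.833 h = 115.7 μSv.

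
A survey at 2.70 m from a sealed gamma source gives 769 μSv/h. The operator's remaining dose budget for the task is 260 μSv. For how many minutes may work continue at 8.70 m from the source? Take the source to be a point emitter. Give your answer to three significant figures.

211 min

Using I₁d₁² = I₂d₂², rate at 8.70 m:
769 × (2.70/8.70)² = 769 × 0.09631 = 74.06 μSv/h.
Stay time = 260 μSv ÷ 74.06 μSv/h = 3.511 h = 210.7 min.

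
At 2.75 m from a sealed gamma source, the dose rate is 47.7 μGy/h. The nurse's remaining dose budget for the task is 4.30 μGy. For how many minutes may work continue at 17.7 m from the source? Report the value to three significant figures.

224 min

Intensity scales as (d₁/d₂)², so rate at 17.7 m:
47.7 × (2.75/17.7)² = 47.7 × 0.02414 = 1.151 μGy/h.
Stay time = 4.30 μGy ÷ 1.151 μGy/h = 3.736 h = 224.2 min.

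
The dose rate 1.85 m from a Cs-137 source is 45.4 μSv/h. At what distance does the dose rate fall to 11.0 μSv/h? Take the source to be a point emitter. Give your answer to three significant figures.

3.76 m

Using I₁d₁² = I₂d₂², d₂ = d₁·√(I₁/I₂).
I₁/I₂ = 45.4/11.0 = 4.127, so d₂ = 1.85 × √4.127 = 3.758 m.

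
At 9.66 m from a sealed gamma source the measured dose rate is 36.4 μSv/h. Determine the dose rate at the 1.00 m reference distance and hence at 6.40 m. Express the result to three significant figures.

Using I₁d₁² = I₂d₂²,
At 1.00 m: (9.66/1.00)² = 93.32, so 36.4 × 93.32 = 3397 μSv/h
At 6.40 m: 3397 × (1.00/6.40)² = 3397 × 0.02441 = 82.92 μSv/h.

3400 μSv/h; 82.9 μSv/h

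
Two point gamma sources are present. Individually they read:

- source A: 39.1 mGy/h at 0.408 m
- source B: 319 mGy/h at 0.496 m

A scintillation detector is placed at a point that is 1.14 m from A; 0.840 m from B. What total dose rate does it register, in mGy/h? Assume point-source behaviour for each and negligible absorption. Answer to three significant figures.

116 mGy/h

By superposition, sum each source's inverse-square contribution:
A: 39.1 × (0.408/1.14)² = 5.008 mGy/h
B: 319 × (0.496/0.840)² = 111.2 mGy/h
Total = 5.008 + 111.2 = 116.2 mGy/h.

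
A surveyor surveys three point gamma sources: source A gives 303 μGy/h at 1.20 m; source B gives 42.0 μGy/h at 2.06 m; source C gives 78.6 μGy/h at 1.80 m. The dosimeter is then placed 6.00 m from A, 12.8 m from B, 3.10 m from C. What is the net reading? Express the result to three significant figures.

39.7 μGy/h

Each source contributes Iᵢ·(dᵢ/rᵢ)²; contributions add.
A: 303 × (1.20/6.00)² = 12.12 μGy/h
B: 42.0 × (2.06/12.8)² = 1.088 μGy/h
C: 78.6 × (1.80/3.10)² = 26.50 μGy/h
Total = 12.12 + 1.088 + 26.50 = 39.71 μGy/h.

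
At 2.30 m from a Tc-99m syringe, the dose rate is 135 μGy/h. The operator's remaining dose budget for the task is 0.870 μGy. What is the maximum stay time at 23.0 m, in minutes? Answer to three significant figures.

Since intensity falls as 1/r², rate at 23.0 m:
(2.30/23.0)² = 0.01000, so 135 × 0.01000 = 1.350 μGy/h.
Stay time = 0.870 μGy ÷ 1.350 μGy/h = 0.6444 h = 38.66 min.

38.7 min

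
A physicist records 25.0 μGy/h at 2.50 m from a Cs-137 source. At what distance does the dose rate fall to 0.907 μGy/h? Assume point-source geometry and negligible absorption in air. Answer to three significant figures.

13.1 m

Applying the 1/r² law, d₂ = d₁·√(I₁/I₂).
I₁/I₂ = 25.0/0.907 = 27.56, so d₂ = 2.50 × √27.56 = 13.12 m.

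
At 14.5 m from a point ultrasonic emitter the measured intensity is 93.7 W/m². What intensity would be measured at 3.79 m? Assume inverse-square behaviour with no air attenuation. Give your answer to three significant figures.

By the inverse-square law, scaling from 14.5 m to 3.79 m:
93.7 × (14.5/3.79)² = 93.7 × 14.64 = 1372 W/m².

1370 W/m²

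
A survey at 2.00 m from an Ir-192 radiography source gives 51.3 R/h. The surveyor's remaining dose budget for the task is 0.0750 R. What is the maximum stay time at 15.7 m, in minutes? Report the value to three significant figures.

Applying the 1/r² law, rate at 15.7 m:
(2.00/15.7)² = 0.01623, so 51.3 × 0.01623 = 0.8326 R/h.
Stay time = 0.0750 R ÷ 0.8326 R/h = 0.09008 h = 5.405 min.

5.41 min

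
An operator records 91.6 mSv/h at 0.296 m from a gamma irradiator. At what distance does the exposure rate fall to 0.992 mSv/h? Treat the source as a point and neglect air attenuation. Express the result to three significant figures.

Intensity scales as (d₁/d₂)², so d₂ = d₁·√(I₁/I₂).
I₁/I₂ = 91.6/0.992 = 92.34, so d₂ = 0.296 × √92.34 = 2.844 m.

2.84 m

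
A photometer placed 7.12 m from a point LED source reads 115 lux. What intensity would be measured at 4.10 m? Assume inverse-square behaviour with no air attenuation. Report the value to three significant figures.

347 lux

By the inverse-square law, scaling from 7.12 m to 4.10 m:
(7.12/4.10)² = 3.016, so 115 × 3.016 = 346.8 lux.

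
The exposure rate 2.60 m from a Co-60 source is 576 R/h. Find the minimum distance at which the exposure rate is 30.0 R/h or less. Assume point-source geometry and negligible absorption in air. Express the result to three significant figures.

11.4 m

Applying the 1/r² law, d₂ = d₁·√(I₁/I₂).
I₁/I₂ = 576/30.0 = 19.20, so d₂ = 2.60 × √19.20 = 11.39 m.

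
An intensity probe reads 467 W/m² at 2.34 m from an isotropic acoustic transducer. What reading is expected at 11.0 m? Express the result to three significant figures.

Applying the 1/r² law, the rate at 11.0 m is
467 × (2.34/11.0)² = 467 × 0.04525 = 21.13 W/m².

21.1 W/m²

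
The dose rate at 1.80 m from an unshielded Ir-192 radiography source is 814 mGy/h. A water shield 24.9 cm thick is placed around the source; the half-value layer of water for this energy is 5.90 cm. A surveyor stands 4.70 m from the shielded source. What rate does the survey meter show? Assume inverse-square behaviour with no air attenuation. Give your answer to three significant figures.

Distance alone: 814 × (1.80/4.70)² = 814 × 0.1467 = 119.4 mGy/h.
Shield: 24.9/5.90 = 4.220 half-value layers → attenuation 2^(−4.220) = 0.05366.
Combined: 119.4 × 0.05366 = 6.407 mGy/h.

6.41 mGy/h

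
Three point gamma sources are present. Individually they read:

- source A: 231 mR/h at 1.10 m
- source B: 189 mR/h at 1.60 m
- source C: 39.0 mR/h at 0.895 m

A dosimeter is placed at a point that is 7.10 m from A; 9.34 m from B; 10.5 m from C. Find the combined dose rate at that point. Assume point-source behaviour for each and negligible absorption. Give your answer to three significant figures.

11.4 mR/h

Each source contributes Iᵢ·(dᵢ/rᵢ)²; contributions add.
A: 231 × (1.10/7.10)² = 5.545 mR/h
B: 189 × (1.60/9.34)² = 5.546 mR/h
C: 39.0 × (0.895/10.5)² = 0.2834 mR/h
Total = 5.545 + 5.546 + 0.2834 = 11.37 mR/h.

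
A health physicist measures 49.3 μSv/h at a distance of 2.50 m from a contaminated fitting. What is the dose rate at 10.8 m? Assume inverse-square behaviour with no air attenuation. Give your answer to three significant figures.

Since intensity falls as 1/r², the rate at 10.8 m is
(2.50/10.8)² = 0.05358, so 49.3 × 0.05358 = 2.641 μSv/h.

2.64 μSv/h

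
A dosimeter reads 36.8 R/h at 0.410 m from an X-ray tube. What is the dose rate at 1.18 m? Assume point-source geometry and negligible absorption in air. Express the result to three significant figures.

4.44 R/h

Intensity scales as (d₁/d₂)², so the rate at 1.18 m is
36.8 × (0.410/1.18)² = 36.8 × 0.1207 = 4.442 R/h.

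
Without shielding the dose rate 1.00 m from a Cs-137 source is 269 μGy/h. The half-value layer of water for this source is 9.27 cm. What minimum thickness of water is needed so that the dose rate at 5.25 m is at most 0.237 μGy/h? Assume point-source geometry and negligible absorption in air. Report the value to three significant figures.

49.7 cm

At 5.25 m, distance alone gives (1.00/5.25)² = 0.03628, so 269 × 0.03628 = 9.759 μGy/h.
Further attenuation needed: 9.759/0.237 = 41.18.
n = log₂(41.18) = 5.364 half-value layers.
Thickness = 5.364 × 9.27 cm = 49.72 cm.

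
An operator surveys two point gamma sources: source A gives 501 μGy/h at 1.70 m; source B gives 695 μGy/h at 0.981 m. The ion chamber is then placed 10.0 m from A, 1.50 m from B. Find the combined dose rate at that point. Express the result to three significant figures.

Each source contributes Iᵢ·(dᵢ/rᵢ)²; contributions add.
A: 501 × (1.70/10.0)² = 14.48 μGy/h
B: 695 × (0.981/1.50)² = 297.3 μGy/h
Total = 14.48 + 297.3 = 311.8 μGy/h.

312 μGy/h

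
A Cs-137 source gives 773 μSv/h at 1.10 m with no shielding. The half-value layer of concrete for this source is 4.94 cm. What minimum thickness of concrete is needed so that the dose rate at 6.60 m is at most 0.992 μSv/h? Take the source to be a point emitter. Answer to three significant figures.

At 6.60 m, distance alone gives (1.10/6.60)² = 0.02778, so 773 × 0.02778 = 21.47 μSv/h.
Further attenuation needed: 21.47/0.992 = 21.64.
n = log₂(21.64) = 4.436 half-value layers.
Thickness = 4.436 × 4.94 cm = 21.91 cm.

21.9 cm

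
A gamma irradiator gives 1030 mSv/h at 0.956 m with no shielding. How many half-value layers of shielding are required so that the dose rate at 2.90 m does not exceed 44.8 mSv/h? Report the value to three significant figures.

1.32 half-value layers

At 2.90 m, distance alone gives (0.956/2.90)² = 0.1087, so 1030 × 0.1087 = 112.0 mSv/h.
Further attenuation needed: 112.0/44.8 = 2.500.
n = log₂(2.500) = 1.322 half-value layers.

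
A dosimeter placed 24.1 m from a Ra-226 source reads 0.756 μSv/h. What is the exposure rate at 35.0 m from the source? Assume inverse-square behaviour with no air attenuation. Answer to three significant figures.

0.358 μSv/h

Using I₁d₁² = I₂d₂², scaling from 24.1 m to 35.0 m:
0.756 × (24.1/35.0)² = 0.756 × 0.4741 = 0.3584 μSv/h.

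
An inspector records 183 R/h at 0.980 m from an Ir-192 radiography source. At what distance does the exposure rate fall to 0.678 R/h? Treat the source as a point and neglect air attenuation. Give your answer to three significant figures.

Using I₁d₁² = I₂d₂², d₂ = d₁·√(I₁/I₂).
I₁/I₂ = 183/0.678 = 269.9, so d₂ = 0.980 × √269.9 = 16.10 m.

16.1 m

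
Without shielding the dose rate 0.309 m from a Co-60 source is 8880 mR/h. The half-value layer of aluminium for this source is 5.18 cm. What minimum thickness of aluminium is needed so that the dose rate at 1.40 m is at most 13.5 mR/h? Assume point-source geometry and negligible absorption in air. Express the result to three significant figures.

25.9 cm

At 1.40 m, distance alone gives 8880 × (0.309/1.40)² = 8880 × 0.04871 = 432.5 mR/h.
Further attenuation needed: 432.5/13.5 = 32.04.
n = log₂(32.04) = 5.002 half-value layers.
Thickness = 5.002 × 5.18 cm = 25.91 cm.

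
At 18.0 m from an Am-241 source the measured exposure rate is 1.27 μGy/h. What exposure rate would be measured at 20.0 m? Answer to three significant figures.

1.03 μGy/h

Applying the 1/r² law, scaling from 18.0 m to 20.0 m:
(18.0/20.0)² = 0.8100, so 1.27 × 0.8100 = 1.029 μGy/h.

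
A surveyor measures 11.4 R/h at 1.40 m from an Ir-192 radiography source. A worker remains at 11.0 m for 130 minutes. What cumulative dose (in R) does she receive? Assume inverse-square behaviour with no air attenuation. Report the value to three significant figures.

0.400 R

Since intensity falls as 1/r², rate at 11.0 m:
(1.40/11.0)² = 0.01620, so 11.4 × 0.01620 = 0.1847 R/h.
Dose = rate × time = 0.1847 R/h × 2.167 h = 0.4002 R.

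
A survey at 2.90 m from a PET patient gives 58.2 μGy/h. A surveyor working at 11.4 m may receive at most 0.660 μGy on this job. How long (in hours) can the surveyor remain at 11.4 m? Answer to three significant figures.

Since intensity falls as 1/r², rate at 11.4 m:
58.2 × (2.90/11.4)² = 58.2 × 0.06471 = 3.766 μGy/h.
Stay time = 0.660 μGy ÷ 3.766 μGy/h = 0.1753 h.

0.175 h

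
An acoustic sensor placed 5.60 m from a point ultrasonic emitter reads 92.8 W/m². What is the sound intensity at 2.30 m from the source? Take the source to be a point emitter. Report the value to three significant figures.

550 W/m²

By the inverse-square law, scaling from 5.60 m to 2.30 m:
92.8 × (5.60/2.30)² = 92.8 × 5.928 = 550.1 W/m².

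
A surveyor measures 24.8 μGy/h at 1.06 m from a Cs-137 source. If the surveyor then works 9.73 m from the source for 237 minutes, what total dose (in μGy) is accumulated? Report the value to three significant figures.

1.16 μGy

Applying the 1/r² law, rate at 9.73 m:
(1.06/9.73)² = 0.01187, so 24.8 × 0.01187 = 0.2944 μGy/h.
Dose = rate × time = 0.2944 μGy/h × 3.950 h = 1.163 μGy.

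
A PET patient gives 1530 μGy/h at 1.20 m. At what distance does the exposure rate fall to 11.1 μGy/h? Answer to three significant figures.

Using I₁d₁² = I₂d₂², d₂ = d₁·√(I₁/I₂).
I₁/I₂ = 1530/11.1 = 137.8, so d₂ = 1.20 × √137.8 = 14.09 m.

14.1 m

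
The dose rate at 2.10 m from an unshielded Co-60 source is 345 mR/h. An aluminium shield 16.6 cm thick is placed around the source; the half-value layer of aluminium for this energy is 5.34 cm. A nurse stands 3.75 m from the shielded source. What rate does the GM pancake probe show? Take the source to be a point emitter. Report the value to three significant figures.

Distance alone: (2.10/3.75)² = 0.3136, so 345 × 0.3136 = 108.2 mR/h.
Shield: 16.6/5.34 = 3.109 half-value layers → attenuation 2^(−3.109) = 0.1159.
Combined: 108.2 × 0.1159 = 12.54 mR/h.

12.5 mR/h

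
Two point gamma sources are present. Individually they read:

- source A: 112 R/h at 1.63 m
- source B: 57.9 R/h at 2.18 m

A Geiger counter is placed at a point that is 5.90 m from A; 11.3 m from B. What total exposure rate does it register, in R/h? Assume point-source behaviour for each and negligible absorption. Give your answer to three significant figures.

Each source contributes Iᵢ·(dᵢ/rᵢ)²; contributions add.
A: 112 × (1.63/5.90)² = 8.548 R/h
B: 57.9 × (2.18/11.3)² = 2.155 R/h
Total = 8.548 + 2.155 = 10.70 R/h.

10.7 R/h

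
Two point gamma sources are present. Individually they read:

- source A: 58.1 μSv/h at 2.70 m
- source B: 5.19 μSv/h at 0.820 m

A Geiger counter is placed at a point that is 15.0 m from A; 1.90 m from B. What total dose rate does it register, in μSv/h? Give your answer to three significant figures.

2.85 μSv/h

Each source contributes Iᵢ·(dᵢ/rᵢ)²; contributions add.
A: 58.1 × (2.70/15.0)² = 1.882 μSv/h
B: 5.19 × (0.820/1.90)² = 0.9667 μSv/h
Total = 1.882 + 0.9667 = 2.849 μSv/h.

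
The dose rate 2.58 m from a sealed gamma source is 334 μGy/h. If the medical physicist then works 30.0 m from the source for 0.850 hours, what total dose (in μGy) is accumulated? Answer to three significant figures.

By the inverse-square law, rate at 30.0 m:
(2.58/30.0)² = 0.007396, so 334 × 0.007396 = 2.470 μGy/h.
Dose = rate × time = 2.470 μGy/h × 0.8500 h = 2.099 μGy.

2.10 μGy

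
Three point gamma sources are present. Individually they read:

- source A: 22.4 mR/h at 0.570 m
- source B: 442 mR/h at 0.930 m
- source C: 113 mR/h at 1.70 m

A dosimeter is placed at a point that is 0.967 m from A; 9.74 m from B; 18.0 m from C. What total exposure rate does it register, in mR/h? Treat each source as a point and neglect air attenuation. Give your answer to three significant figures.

12.8 mR/h

Each source contributes Iᵢ·(dᵢ/rᵢ)²; contributions add.
A: 22.4 × (0.570/0.967)² = 7.783 mR/h
B: 442 × (0.930/9.74)² = 4.030 mR/h
C: 113 × (1.70/18.0)² = 1.008 mR/h
Total = 7.783 + 4.030 + 1.008 = 12.82 mR/h.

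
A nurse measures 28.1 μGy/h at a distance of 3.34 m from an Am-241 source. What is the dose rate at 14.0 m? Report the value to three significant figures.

1.60 μGy/h

Intensity scales as (d₁/d₂)², so the rate at 14.0 m is
28.1 × (3.34/14.0)² = 28.1 × 0.05692 = 1.599 μGy/h.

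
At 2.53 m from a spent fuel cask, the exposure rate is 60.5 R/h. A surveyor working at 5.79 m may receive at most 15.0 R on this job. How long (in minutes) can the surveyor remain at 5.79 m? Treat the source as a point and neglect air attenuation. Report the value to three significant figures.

Intensity scales as (d₁/d₂)², so rate at 5.79 m:
60.5 × (2.53/5.79)² = 60.5 × 0.1909 = 11.55 R/h.
Stay time = 15.0 R ÷ 11.55 R/h = 1.299 h = 77.94 min.

77.9 min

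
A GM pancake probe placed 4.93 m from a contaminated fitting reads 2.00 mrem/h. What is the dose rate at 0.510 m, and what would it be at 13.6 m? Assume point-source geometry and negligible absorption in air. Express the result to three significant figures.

187 mrem/h; 0.263 mrem/h

Since intensity falls as 1/r²,
At 0.510 m: (4.93/0.510)² = 93.44, so 2.00 × 93.44 = 186.9 mrem/h
At 13.6 m: 186.9 × (0.510/13.6)² = 186.9 × 0.001406 = 0.2628 mrem/h.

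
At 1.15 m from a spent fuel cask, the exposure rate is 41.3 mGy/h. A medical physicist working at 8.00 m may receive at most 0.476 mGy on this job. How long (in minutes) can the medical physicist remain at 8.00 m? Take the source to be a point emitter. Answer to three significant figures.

Applying the 1/r² law, rate at 8.00 m:
(1.15/8.00)² = 0.02066, so 41.3 × 0.02066 = 0.8533 mGy/h.
Stay time = 0.476 mGy ÷ 0.8533 mGy/h = 0.5578 h = 33.47 min.

33.5 min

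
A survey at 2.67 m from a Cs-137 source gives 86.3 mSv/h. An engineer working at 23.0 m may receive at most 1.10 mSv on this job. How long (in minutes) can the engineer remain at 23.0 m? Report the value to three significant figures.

Using I₁d₁² = I₂d₂², rate at 23.0 m:
86.3 × (2.67/23.0)² = 86.3 × 0.01348 = 1.163 mSv/h.
Stay time = 1.10 mSv ÷ 1.163 mSv/h = 0.9458 h = 56.75 min.

56.8 min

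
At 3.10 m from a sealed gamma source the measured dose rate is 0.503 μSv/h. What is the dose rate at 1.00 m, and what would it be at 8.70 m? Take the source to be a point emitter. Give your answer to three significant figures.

4.83 μSv/h; 0.0639 μSv/h

Applying the 1/r² law,
At 1.00 m: 0.503 × (3.10/1.00)² = 0.503 × 9.610 = 4.834 μSv/h
At 8.70 m: (1.00/8.70)² = 0.01321, so 4.834 × 0.01321 = 0.06386 μSv/h.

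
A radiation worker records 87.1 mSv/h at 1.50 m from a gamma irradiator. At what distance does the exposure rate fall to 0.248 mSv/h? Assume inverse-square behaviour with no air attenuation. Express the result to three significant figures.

By the inverse-square law, d₂ = d₁·√(I₁/I₂).
I₁/I₂ = 87.1/0.248 = 351.2, so d₂ = 1.50 × √351.2 = 28.11 m.

28.1 m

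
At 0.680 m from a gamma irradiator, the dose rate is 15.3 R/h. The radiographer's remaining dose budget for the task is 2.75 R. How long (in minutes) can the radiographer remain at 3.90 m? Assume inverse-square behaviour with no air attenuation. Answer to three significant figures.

Applying the 1/r² law, rate at 3.90 m:
15.3 × (0.680/3.90)² = 15.3 × 0.03040 = 0.4651 R/h.
Stay time = 2.75 R ÷ 0.4651 R/h = 5.913 h = 354.8 min.

355 min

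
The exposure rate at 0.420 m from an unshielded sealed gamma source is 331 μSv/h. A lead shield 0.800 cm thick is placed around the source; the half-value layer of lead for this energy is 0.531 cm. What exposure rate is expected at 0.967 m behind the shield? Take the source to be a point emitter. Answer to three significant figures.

Distance alone: (0.420/0.967)² = 0.1886, so 331 × 0.1886 = 62.43 μSv/h.
Shield: 0.800/0.531 = 1.507 half-value layers → attenuation 2^(−1.507) = 0.3518.
Combined: 62.43 × 0.3518 = 21.96 μSv/h.

22.0 μSv/h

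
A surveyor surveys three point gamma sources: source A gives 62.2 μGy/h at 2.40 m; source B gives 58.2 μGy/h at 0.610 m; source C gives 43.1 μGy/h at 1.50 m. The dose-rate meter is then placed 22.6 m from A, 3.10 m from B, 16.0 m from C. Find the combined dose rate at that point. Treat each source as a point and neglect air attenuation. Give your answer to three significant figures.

3.33 μGy/h

Each source contributes Iᵢ·(dᵢ/rᵢ)²; contributions add.
A: 62.2 × (2.40/22.6)² = 0.7014 μGy/h
B: 58.2 × (0.610/3.10)² = 2.254 μGy/h
C: 43.1 × (1.50/16.0)² = 0.3788 μGy/h
Total = 0.7014 + 2.254 + 0.3788 = 3.334 μGy/h.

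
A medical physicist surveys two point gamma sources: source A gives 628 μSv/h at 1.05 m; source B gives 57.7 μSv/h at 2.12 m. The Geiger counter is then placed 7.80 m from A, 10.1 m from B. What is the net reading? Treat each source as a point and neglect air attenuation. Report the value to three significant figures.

13.9 μSv/h

By superposition, sum each source's inverse-square contribution:
A: 628 × (1.05/7.80)² = 11.38 μSv/h
B: 57.7 × (2.12/10.1)² = 2.542 μSv/h
Total = 11.38 + 2.542 = 13.92 μSv/h.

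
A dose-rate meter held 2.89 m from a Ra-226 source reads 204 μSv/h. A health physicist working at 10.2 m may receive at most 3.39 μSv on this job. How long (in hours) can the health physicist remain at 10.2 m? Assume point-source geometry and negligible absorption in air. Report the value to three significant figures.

0.207 h

Intensity scales as (d₁/d₂)², so rate at 10.2 m:
204 × (2.89/10.2)² = 204 × 0.08028 = 16.38 μSv/h.
Stay time = 3.39 μSv ÷ 16.38 μSv/h = 0.2070 h.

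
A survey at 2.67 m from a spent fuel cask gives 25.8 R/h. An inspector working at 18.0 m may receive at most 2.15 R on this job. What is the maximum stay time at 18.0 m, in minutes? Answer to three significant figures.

Since intensity falls as 1/r², rate at 18.0 m:
25.8 × (2.67/18.0)² = 25.8 × 0.02200 = 0.5676 R/h.
Stay time = 2.15 R ÷ 0.5676 R/h = 3.788 h = 227.3 min.

227 min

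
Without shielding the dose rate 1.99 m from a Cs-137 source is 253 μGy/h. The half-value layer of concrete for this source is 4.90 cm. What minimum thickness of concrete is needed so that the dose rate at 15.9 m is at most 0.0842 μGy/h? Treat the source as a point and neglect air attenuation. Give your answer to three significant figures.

At 15.9 m, distance alone gives 253 × (1.99/15.9)² = 253 × 0.01566 = 3.962 μGy/h.
Further attenuation needed: 3.962/0.0842 = 47.05.
n = log₂(47.05) = 5.556 half-value layers.
Thickness = 5.556 × 4.90 cm = 27.22 cm.

27.2 cm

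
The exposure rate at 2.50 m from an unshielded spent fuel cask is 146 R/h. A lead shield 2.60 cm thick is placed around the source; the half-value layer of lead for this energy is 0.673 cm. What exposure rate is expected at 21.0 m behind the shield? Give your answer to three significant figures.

Distance alone: 146 × (2.50/21.0)² = 146 × 0.01417 = 2.069 R/h.
Shield: 2.60/0.673 = 3.863 half-value layers → attenuation 2^(−3.863) = 0.06873.
Combined: 2.069 × 0.06873 = 0.1422 R/h.

0.142 R/h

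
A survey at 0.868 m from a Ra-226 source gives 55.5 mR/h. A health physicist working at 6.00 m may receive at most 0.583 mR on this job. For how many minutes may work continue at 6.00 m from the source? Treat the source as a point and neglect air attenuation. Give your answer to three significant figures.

Applying the 1/r² law, rate at 6.00 m:
(0.868/6.00)² = 0.02093, so 55.5 × 0.02093 = 1.162 mR/h.
Stay time = 0.583 mR ÷ 1.162 mR/h = 0.5017 h = 30.10 min.

30.1 min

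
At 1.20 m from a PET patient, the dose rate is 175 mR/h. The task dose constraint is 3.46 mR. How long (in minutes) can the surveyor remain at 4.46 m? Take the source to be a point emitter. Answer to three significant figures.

Applying the 1/r² law, rate at 4.46 m:
175 × (1.20/4.46)² = 175 × 0.07239 = 12.67 mR/h.
Stay time = 3.46 mR ÷ 12.67 mR/h = 0.2731 h = 16.39 min.

16.4 min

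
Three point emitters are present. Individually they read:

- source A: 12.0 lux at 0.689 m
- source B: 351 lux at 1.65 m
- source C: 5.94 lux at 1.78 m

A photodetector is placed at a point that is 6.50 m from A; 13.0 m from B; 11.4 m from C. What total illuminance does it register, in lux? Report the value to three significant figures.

By superposition, sum each source's inverse-square contribution:
A: 12.0 × (0.689/6.50)² = 0.1348 lux
B: 351 × (1.65/13.0)² = 5.654 lux
C: 5.94 × (1.78/11.4)² = 0.1448 lux
Total = 0.1348 + 5.654 + 0.1448 = 5.934 lux.

5.93 lux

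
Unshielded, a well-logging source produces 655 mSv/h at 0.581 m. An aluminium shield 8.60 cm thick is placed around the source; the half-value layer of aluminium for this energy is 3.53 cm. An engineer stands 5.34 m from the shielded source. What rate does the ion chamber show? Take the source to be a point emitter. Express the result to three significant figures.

Distance alone: 655 × (0.581/5.34)² = 655 × 0.01184 = 7.755 mSv/h.
Shield: 8.60/3.53 = 2.436 half-value layers → attenuation 2^(−2.436) = 0.1848.
Combined: 7.755 × 0.1848 = 1.433 mSv/h.

1.43 mSv/h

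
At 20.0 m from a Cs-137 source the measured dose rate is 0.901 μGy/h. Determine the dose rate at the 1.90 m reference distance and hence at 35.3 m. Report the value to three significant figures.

By the inverse-square law,
At 1.90 m: 0.901 × (20.0/1.90)² = 0.901 × 110.8 = 99.83 μGy/h
At 35.3 m: (1.90/35.3)² = 0.002897, so 99.83 × 0.002897 = 0.2892 μGy/h.

99.8 μGy/h; 0.289 μGy/h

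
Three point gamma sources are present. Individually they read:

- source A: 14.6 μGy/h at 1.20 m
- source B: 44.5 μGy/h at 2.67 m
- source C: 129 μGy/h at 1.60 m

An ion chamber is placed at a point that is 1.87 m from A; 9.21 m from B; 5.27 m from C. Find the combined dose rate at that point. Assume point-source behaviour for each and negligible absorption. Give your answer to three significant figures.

21.6 μGy/h

By superposition, sum each source's inverse-square contribution:
A: 14.6 × (1.20/1.87)² = 6.012 μGy/h
B: 44.5 × (2.67/9.21)² = 3.740 μGy/h
C: 129 × (1.60/5.27)² = 11.89 μGy/h
Total = 6.012 + 3.740 + 11.89 = 21.64 μGy/h.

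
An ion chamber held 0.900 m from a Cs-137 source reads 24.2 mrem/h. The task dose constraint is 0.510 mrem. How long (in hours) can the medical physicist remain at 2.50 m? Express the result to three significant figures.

Applying the 1/r² law, rate at 2.50 m:
24.2 × (0.900/2.50)² = 24.2 × 0.1296 = 3.136 mrem/h.
Stay time = 0.510 mrem ÷ 3.136 mrem/h = 0.1626 h.

0.163 h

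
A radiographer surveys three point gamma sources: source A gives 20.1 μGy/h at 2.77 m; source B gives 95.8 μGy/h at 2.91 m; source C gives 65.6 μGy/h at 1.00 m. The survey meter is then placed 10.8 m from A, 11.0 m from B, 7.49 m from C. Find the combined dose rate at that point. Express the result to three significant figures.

Each source contributes Iᵢ·(dᵢ/rᵢ)²; contributions add.
A: 20.1 × (2.77/10.8)² = 1.322 μGy/h
B: 95.8 × (2.91/11.0)² = 6.704 μGy/h
C: 65.6 × (1.00/7.49)² = 1.169 μGy/h
Total = 1.322 + 6.704 + 1.169 = 9.195 μGy/h.

9.20 μGy/h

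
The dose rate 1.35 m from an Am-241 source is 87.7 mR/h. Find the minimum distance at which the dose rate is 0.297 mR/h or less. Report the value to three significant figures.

Intensity scales as (d₁/d₂)², so d₂ = d₁·√(I₁/I₂).
I₁/I₂ = 87.7/0.297 = 295.3, so d₂ = 1.35 × √295.3 = 23.20 m.

23.2 m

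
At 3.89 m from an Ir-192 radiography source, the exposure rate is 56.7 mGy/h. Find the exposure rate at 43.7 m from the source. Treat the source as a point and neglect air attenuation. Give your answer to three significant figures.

Applying the 1/r² law, the rate at 43.7 m is
56.7 × (3.89/43.7)² = 56.7 × 0.007924 = 0.4493 mGy/h.

0.449 mGy/h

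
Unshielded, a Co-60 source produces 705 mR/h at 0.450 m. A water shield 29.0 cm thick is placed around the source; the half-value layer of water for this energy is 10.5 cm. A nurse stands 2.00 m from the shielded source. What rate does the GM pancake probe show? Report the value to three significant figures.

Distance alone: 705 × (0.450/2.00)² = 705 × 0.05063 = 35.69 mR/h.
Shield: 29.0/10.5 = 2.762 half-value layers → attenuation 2^(−2.762) = 0.1474.
Combined: 35.69 × 0.1474 = 5.261 mR/h.

5.26 mR/h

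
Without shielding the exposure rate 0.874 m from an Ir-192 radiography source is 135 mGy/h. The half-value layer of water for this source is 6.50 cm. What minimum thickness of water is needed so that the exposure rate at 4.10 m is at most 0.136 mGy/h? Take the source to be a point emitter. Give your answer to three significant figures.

At 4.10 m, distance alone gives 135 × (0.874/4.10)² = 135 × 0.04544 = 6.134 mGy/h.
Further attenuation needed: 6.134/0.136 = 45.10.
n = log₂(45.10) = 5.495 half-value layers.
Thickness = 5.495 × 6.50 cm = 35.72 cm.

35.7 cm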